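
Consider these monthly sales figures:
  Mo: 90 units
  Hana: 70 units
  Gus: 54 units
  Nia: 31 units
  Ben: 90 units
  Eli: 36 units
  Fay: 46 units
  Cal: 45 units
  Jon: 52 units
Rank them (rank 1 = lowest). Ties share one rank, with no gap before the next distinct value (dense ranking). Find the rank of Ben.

Sorted (ascending): 31, 36, 45, 46, 52, 54, 70, 90, 90
The 2 values of 90 share dense rank 8.
Remaining distinct values take the next consecutive integers.
Ben has value 90 units → rank 8.

8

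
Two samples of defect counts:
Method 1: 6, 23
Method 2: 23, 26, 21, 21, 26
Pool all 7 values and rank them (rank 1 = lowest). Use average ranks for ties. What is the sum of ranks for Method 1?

5.5

Sorted (ascending): 6, 21, 21, 23, 23, 26, 26
The 2 values of 21 occupy positions 2–3 → average rank (2+3)/2 = 2.5.
The 2 values of 23 occupy positions 4–5 → average rank (4+5)/2 = 4.5.
The 2 values of 26 occupy positions 6–7 → average rank (6+7)/2 = 6.5.
Method 1 values → pooled ranks: 6→1, 23→4.5
Rank sum = 1 + 4.5 = 5.5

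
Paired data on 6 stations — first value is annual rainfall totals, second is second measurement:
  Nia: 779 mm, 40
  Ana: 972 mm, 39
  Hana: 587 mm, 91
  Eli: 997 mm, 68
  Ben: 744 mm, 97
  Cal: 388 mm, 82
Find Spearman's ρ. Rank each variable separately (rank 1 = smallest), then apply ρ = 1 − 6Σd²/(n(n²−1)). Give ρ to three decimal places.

Ranks of variable 1: 4, 5, 2, 6, 3, 1
Ranks of variable 2: 2, 1, 5, 3, 6, 4
d = r₁ − r₂: 2, 4, -3, 3, -3, -3
d²: 4, 16, 9, 9, 9, 9; Σd² = 56
ρ = 1 − 6·56/(6·35) = 1 − 336/210 = -0.600

-0.600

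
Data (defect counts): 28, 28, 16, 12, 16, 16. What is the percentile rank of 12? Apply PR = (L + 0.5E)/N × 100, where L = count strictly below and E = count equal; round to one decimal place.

8.3

N = 6.
Strictly below 12: 0. Equal to 12: 1.
PR = (0 + 0.5·1)/6 × 100 = 8.3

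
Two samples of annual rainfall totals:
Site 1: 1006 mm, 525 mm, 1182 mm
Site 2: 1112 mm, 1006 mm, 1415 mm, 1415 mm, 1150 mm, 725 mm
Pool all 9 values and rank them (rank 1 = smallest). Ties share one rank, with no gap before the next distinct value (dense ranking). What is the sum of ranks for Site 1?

10

Sorted (ascending): 525, 725, 1006, 1006, 1112, 1150, 1182, 1415, 1415
The 2 values of 1006 share dense rank 3.
The 2 values of 1415 share dense rank 7.
Remaining distinct values take the next consecutive integers.
Site 1 values → pooled ranks: 1006→3, 525→1, 1182→6
Rank sum = 3 + 1 + 6 = 10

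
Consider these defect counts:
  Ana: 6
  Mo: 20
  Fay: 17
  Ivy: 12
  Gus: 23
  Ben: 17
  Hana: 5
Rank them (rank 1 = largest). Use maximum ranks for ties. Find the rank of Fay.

4

Sorted (descending): 23, 20, 17, 17, 12, 6, 5
The 2 values of 17 occupy positions 3–4 → each gets rank 4.
Fay has value 17 → rank 4.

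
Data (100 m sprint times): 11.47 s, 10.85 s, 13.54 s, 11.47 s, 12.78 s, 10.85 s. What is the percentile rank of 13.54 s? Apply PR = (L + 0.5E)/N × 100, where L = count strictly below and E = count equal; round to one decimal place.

91.7

N = 6.
Strictly below 13.54: 5. Equal to 13.54: 1.
PR = (5 + 0.5·1)/6 × 100 = 91.7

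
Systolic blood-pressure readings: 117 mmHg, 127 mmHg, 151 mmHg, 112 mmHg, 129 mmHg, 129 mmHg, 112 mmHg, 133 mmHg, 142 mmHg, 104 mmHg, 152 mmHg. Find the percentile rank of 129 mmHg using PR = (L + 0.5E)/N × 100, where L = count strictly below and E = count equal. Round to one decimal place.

54.5

N = 11.
Strictly below 129: 5. Equal to 129: 2.
PR = (5 + 0.5·2)/11 × 100 = 54.5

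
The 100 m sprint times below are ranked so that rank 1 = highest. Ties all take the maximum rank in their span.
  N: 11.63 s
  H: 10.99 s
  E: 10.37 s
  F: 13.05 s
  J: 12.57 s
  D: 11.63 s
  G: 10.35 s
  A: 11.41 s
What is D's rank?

Sorted (descending): 13.05, 12.57, 11.63, 11.63, 11.41, 10.99, 10.37, 10.35
The 2 values of 11.63 occupy positions 3–4 → each gets rank 4.
D has value 11.63 s → rank 4.

4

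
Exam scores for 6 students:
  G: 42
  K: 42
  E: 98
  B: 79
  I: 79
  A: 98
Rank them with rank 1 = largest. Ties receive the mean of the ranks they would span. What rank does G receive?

Sorted (descending): 98, 98, 79, 79, 42, 42
The 2 values of 98 occupy positions 1–2 → average rank (1+2)/2 = 1.5.
The 2 values of 79 occupy positions 3–4 → average rank (3+4)/2 = 3.5.
The 2 values of 42 occupy positions 5–6 → average rank (5+6)/2 = 5.5.
G has value 42 → rank 5.5.

5.5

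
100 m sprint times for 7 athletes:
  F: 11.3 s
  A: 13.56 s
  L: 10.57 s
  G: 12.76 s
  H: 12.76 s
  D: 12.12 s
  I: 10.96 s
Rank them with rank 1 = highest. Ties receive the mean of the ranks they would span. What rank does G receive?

2.5

Sorted (descending): 13.56, 12.76, 12.76, 12.12, 11.3, 10.96, 10.57
The 2 values of 12.76 occupy positions 2–3 → average rank (2+3)/2 = 2.5.
G has value 12.76 s → rank 2.5.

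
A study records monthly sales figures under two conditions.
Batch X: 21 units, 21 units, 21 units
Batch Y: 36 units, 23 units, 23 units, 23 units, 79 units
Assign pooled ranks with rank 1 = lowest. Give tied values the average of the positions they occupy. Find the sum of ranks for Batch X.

Sorted (ascending): 21, 21, 21, 23, 23, 23, 36, 79
The 3 values of 21 occupy positions 1–3 → average rank 2.
The 3 values of 23 occupy positions 4–6 → average rank 5.
Batch X values → pooled ranks: 21→2, 21→2, 21→2
Rank sum = 2 + 2 + 2 = 6

6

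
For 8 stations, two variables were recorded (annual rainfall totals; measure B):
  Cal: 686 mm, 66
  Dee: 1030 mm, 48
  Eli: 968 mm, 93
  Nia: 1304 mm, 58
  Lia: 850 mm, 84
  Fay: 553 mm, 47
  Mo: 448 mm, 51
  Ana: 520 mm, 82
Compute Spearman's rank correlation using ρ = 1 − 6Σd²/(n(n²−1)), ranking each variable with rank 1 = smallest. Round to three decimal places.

Ranks of variable 1: 4, 7, 6, 8, 5, 3, 1, 2
Ranks of variable 2: 5, 2, 8, 4, 7, 1, 3, 6
d = r₁ − r₂: -1, 5, -2, 4, -2, 2, -2, -4
d²: 1, 25, 4, 16, 4, 4, 4, 16; Σd² = 74
ρ = 1 − 6·74/(8·63) = 1 − 444/504 = 0.119

0.119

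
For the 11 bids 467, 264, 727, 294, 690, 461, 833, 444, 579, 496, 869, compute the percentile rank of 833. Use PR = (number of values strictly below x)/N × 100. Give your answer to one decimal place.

N = 11.
Strictly below 833: 9. Equal to 833: 1.
PR = 9/11 × 100 = 81.8

81.8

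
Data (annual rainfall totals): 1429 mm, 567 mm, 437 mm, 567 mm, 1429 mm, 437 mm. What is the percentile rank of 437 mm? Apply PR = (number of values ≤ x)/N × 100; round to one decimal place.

N = 6.
Strictly below 437: 0. Equal to 437: 2.
PR = 2/6 × 100 = 33.3

33.3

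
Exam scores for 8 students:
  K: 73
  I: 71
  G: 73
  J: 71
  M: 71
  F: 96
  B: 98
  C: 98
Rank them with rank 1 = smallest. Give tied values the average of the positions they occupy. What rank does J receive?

2

Sorted (ascending): 71, 71, 71, 73, 73, 96, 98, 98
The 3 values of 71 occupy positions 1–3 → average rank 2.
The 2 values of 73 occupy positions 4–5 → average rank (4+5)/2 = 4.5.
The 2 values of 98 occupy positions 7–8 → average rank (7+8)/2 = 7.5.
J has value 71 → rank 2.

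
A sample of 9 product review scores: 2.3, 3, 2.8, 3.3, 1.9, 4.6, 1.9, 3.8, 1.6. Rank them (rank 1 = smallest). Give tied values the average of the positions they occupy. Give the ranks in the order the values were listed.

4, 6, 5, 7, 2.5, 9, 2.5, 8, 1

Sorted (ascending): 1.6, 1.9, 1.9, 2.3, 2.8, 3, 3.3, 3.8, 4.6
The 2 values of 1.9 occupy positions 2–3 → average rank (2+3)/2 = 2.5.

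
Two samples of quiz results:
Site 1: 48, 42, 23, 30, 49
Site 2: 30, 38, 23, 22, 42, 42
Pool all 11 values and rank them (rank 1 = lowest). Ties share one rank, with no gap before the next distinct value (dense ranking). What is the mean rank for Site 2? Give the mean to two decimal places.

3.33

Sorted (ascending): 22, 23, 23, 30, 30, 38, 42, 42, 42, 48, 49
The 2 values of 23 share dense rank 2.
The 2 values of 30 share dense rank 3.
The 3 values of 42 share dense rank 5.
Remaining distinct values take the next consecutive integers.
Site 2 values → pooled ranks: 30→3, 38→4, 23→2, 22→1, 42→5, 42→5
Mean rank = (3 + 4 + 2 + 1 + 5 + 5) / 6 = 3.33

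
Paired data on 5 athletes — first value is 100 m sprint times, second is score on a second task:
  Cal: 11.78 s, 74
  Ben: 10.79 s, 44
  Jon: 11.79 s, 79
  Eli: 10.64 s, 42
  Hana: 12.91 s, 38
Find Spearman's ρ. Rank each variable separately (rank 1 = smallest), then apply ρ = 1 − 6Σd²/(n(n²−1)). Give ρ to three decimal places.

Ranks of variable 1: 3, 2, 4, 1, 5
Ranks of variable 2: 4, 3, 5, 2, 1
d = r₁ − r₂: -1, -1, -1, -1, 4
d²: 1, 1, 1, 1, 16; Σd² = 20
ρ = 1 − 6·20/(5·24) = 1 − 120/120 = 0.000

0.000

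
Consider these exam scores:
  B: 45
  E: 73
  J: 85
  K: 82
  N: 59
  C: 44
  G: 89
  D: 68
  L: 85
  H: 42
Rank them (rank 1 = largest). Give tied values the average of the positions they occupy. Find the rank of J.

Sorted (descending): 89, 85, 85, 82, 73, 68, 59, 45, 44, 42
The 2 values of 85 occupy positions 2–3 → average rank (2+3)/2 = 2.5.
J has value 85 → rank 2.5.

2.5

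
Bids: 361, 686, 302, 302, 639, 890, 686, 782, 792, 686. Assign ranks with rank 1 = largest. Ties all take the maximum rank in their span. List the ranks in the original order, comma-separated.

Sorted (descending): 890, 792, 782, 686, 686, 686, 639, 361, 302, 302
The 3 values of 686 occupy positions 4–6 → each gets rank 6.
The 2 values of 302 occupy positions 9–10 → each gets rank 10.

8, 6, 10, 10, 7, 1, 6, 3, 2, 6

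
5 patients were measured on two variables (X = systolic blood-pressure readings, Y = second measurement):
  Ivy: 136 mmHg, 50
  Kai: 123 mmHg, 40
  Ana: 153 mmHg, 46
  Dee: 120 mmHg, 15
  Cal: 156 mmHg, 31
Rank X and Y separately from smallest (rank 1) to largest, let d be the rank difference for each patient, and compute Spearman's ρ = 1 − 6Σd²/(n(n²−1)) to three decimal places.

0.300

Ranks of variable 1: 3, 2, 4, 1, 5
Ranks of variable 2: 5, 3, 4, 1, 2
d = r₁ − r₂: -2, -1, 0, 0, 3
d²: 4, 1, 0, 0, 9; Σd² = 14
ρ = 1 − 6·14/(5·24) = 1 − 84/120 = 0.300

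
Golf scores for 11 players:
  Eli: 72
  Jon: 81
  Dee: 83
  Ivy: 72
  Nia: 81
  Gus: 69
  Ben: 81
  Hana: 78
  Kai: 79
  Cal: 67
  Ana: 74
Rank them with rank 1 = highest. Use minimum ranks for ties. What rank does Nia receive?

Sorted (descending): 83, 81, 81, 81, 79, 78, 74, 72, 72, 69, 67
The 3 values of 81 occupy positions 2–4 → each gets rank 2.
The 2 values of 72 occupy positions 8–9 → each gets rank 8.
Nia has value 81 → rank 2.

2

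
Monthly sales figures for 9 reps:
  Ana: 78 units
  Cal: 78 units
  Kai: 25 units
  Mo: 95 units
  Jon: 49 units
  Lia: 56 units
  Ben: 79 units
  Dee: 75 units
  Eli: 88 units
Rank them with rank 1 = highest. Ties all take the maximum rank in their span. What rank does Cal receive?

5

Sorted (descending): 95, 88, 79, 78, 78, 75, 56, 49, 25
The 2 values of 78 occupy positions 4–5 → each gets rank 5.
Cal has value 78 units → rank 5.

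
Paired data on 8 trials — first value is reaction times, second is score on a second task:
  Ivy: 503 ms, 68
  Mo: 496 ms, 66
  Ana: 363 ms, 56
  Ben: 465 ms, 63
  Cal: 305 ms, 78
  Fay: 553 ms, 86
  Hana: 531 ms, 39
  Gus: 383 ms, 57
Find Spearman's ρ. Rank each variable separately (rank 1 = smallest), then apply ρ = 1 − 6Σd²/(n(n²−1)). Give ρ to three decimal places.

Ranks of variable 1: 6, 5, 2, 4, 1, 8, 7, 3
Ranks of variable 2: 6, 5, 2, 4, 7, 8, 1, 3
d = r₁ − r₂: 0, 0, 0, 0, -6, 0, 6, 0
d²: 0, 0, 0, 0, 36, 0, 36, 0; Σd² = 72
ρ = 1 − 6·72/(8·63) = 1 − 432/504 = 0.143

0.143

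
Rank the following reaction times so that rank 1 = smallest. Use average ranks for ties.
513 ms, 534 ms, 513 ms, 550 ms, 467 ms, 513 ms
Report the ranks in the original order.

3, 5, 3, 6, 1, 3

Sorted (ascending): 467, 513, 513, 513, 534, 550
The 3 values of 513 occupy positions 2–4 → average rank 3.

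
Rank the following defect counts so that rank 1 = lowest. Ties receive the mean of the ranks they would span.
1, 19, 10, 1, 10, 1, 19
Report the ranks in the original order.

Sorted (ascending): 1, 1, 1, 10, 10, 19, 19
The 3 values of 1 occupy positions 1–3 → average rank 2.
The 2 values of 10 occupy positions 4–5 → average rank (4+5)/2 = 4.5.
The 2 values of 19 occupy positions 6–7 → average rank (6+7)/2 = 6.5.

2, 6.5, 4.5, 2, 4.5, 2, 6.5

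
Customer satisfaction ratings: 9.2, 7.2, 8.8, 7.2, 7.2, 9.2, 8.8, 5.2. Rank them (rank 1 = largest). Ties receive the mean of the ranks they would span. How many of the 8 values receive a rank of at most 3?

Sorted (descending): 9.2, 9.2, 8.8, 8.8, 7.2, 7.2, 7.2, 5.2
The 2 values of 9.2 occupy positions 1–2 → average rank (1+2)/2 = 1.5.
The 2 values of 8.8 occupy positions 3–4 → average rank (3+4)/2 = 3.5.
The 3 values of 7.2 occupy positions 5–7 → average rank 6.
Ranks ≤ 3: {1.5, 1.5} → 2 values.

2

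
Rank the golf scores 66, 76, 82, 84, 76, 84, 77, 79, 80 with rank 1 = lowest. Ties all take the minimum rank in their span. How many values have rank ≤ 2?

Sorted (ascending): 66, 76, 76, 77, 79, 80, 82, 84, 84
The 2 values of 76 occupy positions 2–3 → each gets rank 2.
The 2 values of 84 occupy positions 8–9 → each gets rank 8.
Ranks ≤ 2: {1, 2, 2} → 3 values.

3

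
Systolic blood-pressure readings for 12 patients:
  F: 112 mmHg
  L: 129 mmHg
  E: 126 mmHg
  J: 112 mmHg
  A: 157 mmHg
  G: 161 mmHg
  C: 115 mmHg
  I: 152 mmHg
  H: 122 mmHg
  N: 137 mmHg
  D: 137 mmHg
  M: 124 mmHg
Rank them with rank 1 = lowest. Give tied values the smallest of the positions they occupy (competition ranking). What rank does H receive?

4

Sorted (ascending): 112, 112, 115, 122, 124, 126, 129, 137, 137, 152, 157, 161
The 2 values of 112 occupy positions 1–2 → each gets rank 1.
The 2 values of 137 occupy positions 8–9 → each gets rank 8.
H has value 122 mmHg → rank 4.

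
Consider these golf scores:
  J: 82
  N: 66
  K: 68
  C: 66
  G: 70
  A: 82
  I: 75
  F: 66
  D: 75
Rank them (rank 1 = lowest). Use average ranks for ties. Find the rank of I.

6.5

Sorted (ascending): 66, 66, 66, 68, 70, 75, 75, 82, 82
The 3 values of 66 occupy positions 1–3 → average rank 2.
The 2 values of 75 occupy positions 6–7 → average rank (6+7)/2 = 6.5.
The 2 values of 82 occupy positions 8–9 → average rank (8+9)/2 = 8.5.
I has value 75 → rank 6.5.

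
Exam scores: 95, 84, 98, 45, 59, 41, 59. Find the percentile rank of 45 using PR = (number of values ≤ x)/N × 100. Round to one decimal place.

N = 7.
Strictly below 45: 1. Equal to 45: 1.
PR = 2/7 × 100 = 28.6

28.6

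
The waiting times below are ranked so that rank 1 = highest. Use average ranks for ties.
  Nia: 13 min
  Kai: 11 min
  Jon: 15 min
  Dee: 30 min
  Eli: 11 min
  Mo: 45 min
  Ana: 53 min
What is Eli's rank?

6.5

Sorted (descending): 53, 45, 30, 15, 13, 11, 11
The 2 values of 11 occupy positions 6–7 → average rank (6+7)/2 = 6.5.
Eli has value 11 min → rank 6.5.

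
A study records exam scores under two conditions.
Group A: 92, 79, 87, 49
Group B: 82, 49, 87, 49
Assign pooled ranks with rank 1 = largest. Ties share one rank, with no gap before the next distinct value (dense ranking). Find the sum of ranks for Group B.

Sorted (descending): 92, 87, 87, 82, 79, 49, 49, 49
The 2 values of 87 share dense rank 2.
The 3 values of 49 share dense rank 5.
Remaining distinct values take the next consecutive integers.
Group B values → pooled ranks: 82→3, 49→5, 87→2, 49→5
Rank sum = 3 + 5 + 2 + 5 = 15

15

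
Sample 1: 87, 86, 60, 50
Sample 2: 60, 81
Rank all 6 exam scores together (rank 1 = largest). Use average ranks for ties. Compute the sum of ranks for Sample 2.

Sorted (descending): 87, 86, 81, 60, 60, 50
The 2 values of 60 occupy positions 4–5 → average rank (4+5)/2 = 4.5.
Sample 2 values → pooled ranks: 60→4.5, 81→3
Rank sum = 4.5 + 3 = 7.5

7.5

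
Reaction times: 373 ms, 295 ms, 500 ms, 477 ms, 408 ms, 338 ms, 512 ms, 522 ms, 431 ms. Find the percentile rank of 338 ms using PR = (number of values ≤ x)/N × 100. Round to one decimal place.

22.2

N = 9.
Strictly below 338: 1. Equal to 338: 1.
PR = 2/9 × 100 = 22.2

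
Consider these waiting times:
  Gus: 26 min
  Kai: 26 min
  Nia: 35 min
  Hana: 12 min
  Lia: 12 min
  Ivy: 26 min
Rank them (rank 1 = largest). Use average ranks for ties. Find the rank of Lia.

5.5

Sorted (descending): 35, 26, 26, 26, 12, 12
The 3 values of 26 occupy positions 2–4 → average rank 3.
The 2 values of 12 occupy positions 5–6 → average rank (5+6)/2 = 5.5.
Lia has value 12 min → rank 5.5.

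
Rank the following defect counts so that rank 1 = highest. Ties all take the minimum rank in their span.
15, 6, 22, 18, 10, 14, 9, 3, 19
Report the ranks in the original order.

Sorted (descending): 22, 19, 18, 15, 14, 10, 9, 6, 3
No ties — each value takes its position as its rank.

4, 8, 1, 3, 6, 5, 7, 9, 2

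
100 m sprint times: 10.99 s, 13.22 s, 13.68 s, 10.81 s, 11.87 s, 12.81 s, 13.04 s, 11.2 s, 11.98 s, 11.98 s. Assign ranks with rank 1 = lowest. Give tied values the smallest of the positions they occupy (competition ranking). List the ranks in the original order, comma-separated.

Sorted (ascending): 10.81, 10.99, 11.2, 11.87, 11.98, 11.98, 12.81, 13.04, 13.22, 13.68
The 2 values of 11.98 occupy positions 5–6 → each gets rank 5.

2, 9, 10, 1, 4, 7, 8, 3, 5, 5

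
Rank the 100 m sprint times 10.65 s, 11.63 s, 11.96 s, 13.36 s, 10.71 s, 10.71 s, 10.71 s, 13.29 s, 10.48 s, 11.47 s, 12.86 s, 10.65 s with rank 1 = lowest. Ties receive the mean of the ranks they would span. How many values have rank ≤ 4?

3

Sorted (ascending): 10.48, 10.65, 10.65, 10.71, 10.71, 10.71, 11.47, 11.63, 11.96, 12.86, 13.29, 13.36
The 2 values of 10.65 occupy positions 2–3 → average rank (2+3)/2 = 2.5.
The 3 values of 10.71 occupy positions 4–6 → average rank 5.
Ranks ≤ 4: {1, 2.5, 2.5} → 3 values.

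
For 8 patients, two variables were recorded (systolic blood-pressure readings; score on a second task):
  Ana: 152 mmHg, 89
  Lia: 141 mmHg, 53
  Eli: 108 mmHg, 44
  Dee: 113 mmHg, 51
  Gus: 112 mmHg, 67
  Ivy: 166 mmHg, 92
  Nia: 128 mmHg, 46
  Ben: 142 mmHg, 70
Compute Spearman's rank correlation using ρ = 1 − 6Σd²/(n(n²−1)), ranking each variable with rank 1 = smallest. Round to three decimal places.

Ranks of variable 1: 7, 5, 1, 3, 2, 8, 4, 6
Ranks of variable 2: 7, 4, 1, 3, 5, 8, 2, 6
d = r₁ − r₂: 0, 1, 0, 0, -3, 0, 2, 0
d²: 0, 1, 0, 0, 9, 0, 4, 0; Σd² = 14
ρ = 1 − 6·14/(8·63) = 1 − 84/504 = 0.833

0.833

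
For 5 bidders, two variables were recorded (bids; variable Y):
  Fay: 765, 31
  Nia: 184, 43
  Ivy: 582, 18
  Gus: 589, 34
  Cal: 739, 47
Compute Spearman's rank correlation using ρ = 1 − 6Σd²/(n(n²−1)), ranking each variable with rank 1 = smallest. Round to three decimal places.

0.000

Ranks of variable 1: 5, 1, 2, 3, 4
Ranks of variable 2: 2, 4, 1, 3, 5
d = r₁ − r₂: 3, -3, 1, 0, -1
d²: 9, 9, 1, 0, 1; Σd² = 20
ρ = 1 − 6·20/(5·24) = 1 − 120/120 = 0.000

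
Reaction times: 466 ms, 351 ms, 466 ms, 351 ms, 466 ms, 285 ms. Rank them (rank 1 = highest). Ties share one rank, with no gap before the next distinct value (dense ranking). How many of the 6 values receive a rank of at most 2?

5

Sorted (descending): 466, 466, 466, 351, 351, 285
The 3 values of 466 share dense rank 1.
The 2 values of 351 share dense rank 2.
Remaining distinct values take the next consecutive integers.
Ranks ≤ 2: {1, 1, 1, 2, 2} → 5 values.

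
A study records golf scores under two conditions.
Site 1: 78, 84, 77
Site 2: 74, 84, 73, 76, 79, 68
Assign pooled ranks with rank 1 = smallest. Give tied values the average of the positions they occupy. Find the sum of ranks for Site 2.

25.5

Sorted (ascending): 68, 73, 74, 76, 77, 78, 79, 84, 84
The 2 values of 84 occupy positions 8–9 → average rank (8+9)/2 = 8.5.
Site 2 values → pooled ranks: 74→3, 84→8.5, 73→2, 76→4, 79→7, 68→1
Rank sum = 3 + 8.5 + 2 + 4 + 7 + 1 = 25.5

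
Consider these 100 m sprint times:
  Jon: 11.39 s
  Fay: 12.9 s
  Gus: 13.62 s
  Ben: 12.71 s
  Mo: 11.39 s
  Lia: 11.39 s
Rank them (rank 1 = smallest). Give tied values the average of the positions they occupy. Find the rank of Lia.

2

Sorted (ascending): 11.39, 11.39, 11.39, 12.71, 12.9, 13.62
The 3 values of 11.39 occupy positions 1–3 → average rank 2.
Lia has value 11.39 s → rank 2.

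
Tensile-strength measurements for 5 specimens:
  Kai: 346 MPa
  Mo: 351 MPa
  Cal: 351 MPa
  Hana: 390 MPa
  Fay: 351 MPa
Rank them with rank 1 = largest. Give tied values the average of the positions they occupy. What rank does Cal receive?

Sorted (descending): 390, 351, 351, 351, 346
The 3 values of 351 occupy positions 2–4 → average rank 3.
Cal has value 351 MPa → rank 3.

3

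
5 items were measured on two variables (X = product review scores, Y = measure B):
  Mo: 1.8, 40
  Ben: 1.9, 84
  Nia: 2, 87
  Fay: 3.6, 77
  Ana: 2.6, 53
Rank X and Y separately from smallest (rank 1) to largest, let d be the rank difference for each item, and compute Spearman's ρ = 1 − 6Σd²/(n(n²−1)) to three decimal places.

Ranks of variable 1: 1, 2, 3, 5, 4
Ranks of variable 2: 1, 4, 5, 3, 2
d = r₁ − r₂: 0, -2, -2, 2, 2
d²: 0, 4, 4, 4, 4; Σd² = 16
ρ = 1 − 6·16/(5·24) = 1 − 96/120 = 0.200

0.200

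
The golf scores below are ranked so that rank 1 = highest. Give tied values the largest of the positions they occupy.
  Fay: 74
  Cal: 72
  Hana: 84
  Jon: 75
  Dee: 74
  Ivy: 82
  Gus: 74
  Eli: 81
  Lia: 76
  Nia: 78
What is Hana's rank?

1

Sorted (descending): 84, 82, 81, 78, 76, 75, 74, 74, 74, 72
The 3 values of 74 occupy positions 7–9 → each gets rank 9.
Hana has value 84 → rank 1.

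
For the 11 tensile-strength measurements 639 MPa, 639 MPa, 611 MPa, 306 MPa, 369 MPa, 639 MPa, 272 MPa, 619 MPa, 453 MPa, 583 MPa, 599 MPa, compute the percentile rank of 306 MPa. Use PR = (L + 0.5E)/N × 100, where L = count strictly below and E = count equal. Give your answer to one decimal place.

N = 11.
Strictly below 306: 1. Equal to 306: 1.
PR = (1 + 0.5·1)/11 × 100 = 13.6

13.6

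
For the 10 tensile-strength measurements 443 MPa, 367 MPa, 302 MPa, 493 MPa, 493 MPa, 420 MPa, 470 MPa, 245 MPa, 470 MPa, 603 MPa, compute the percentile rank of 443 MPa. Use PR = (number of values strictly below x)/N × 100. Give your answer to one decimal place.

40.0

N = 10.
Strictly below 443: 4. Equal to 443: 1.
PR = 4/10 × 100 = 40.0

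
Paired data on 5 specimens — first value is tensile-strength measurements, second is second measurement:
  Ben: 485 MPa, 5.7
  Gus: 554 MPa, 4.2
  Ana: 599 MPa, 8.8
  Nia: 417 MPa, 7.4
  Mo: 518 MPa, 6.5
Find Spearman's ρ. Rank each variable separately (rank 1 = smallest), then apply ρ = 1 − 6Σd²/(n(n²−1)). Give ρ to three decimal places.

0.100

Ranks of variable 1: 2, 4, 5, 1, 3
Ranks of variable 2: 2, 1, 5, 4, 3
d = r₁ − r₂: 0, 3, 0, -3, 0
d²: 0, 9, 0, 9, 0; Σd² = 18
ρ = 1 − 6·18/(5·24) = 1 − 108/120 = 0.100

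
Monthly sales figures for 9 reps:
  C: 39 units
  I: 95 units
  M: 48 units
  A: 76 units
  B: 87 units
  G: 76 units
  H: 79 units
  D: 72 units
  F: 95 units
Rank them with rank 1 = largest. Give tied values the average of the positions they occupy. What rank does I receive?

Sorted (descending): 95, 95, 87, 79, 76, 76, 72, 48, 39
The 2 values of 95 occupy positions 1–2 → average rank (1+2)/2 = 1.5.
The 2 values of 76 occupy positions 5–6 → average rank (5+6)/2 = 5.5.
I has value 95 units → rank 1.5.

1.5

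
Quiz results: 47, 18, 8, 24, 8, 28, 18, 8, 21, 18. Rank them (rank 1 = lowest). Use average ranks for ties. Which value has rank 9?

28

Sorted (ascending): 8, 8, 8, 18, 18, 18, 21, 24, 28, 47
The 3 values of 8 occupy positions 1–3 → average rank 2.
The 3 values of 18 occupy positions 4–6 → average rank 5.
Rank 9 → value 28.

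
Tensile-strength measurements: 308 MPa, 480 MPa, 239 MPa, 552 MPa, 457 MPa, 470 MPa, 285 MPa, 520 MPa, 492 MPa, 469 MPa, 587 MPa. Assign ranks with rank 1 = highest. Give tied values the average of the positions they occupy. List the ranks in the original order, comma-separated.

9, 5, 11, 2, 8, 6, 10, 3, 4, 7, 1

Sorted (descending): 587, 552, 520, 492, 480, 470, 469, 457, 308, 285, 239
No ties — each value takes its position as its rank.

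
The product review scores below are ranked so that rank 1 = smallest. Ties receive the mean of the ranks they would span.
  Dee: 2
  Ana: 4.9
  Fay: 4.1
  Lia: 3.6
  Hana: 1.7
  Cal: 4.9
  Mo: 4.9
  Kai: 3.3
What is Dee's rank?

Sorted (ascending): 1.7, 2, 3.3, 3.6, 4.1, 4.9, 4.9, 4.9
The 3 values of 4.9 occupy positions 6–8 → average rank 7.
Dee has value 2 → rank 2.

2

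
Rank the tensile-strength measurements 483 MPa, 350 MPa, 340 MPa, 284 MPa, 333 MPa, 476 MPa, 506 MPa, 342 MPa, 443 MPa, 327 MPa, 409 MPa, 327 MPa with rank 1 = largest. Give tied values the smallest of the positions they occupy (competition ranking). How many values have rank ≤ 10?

11

Sorted (descending): 506, 483, 476, 443, 409, 350, 342, 340, 333, 327, 327, 284
The 2 values of 327 occupy positions 10–11 → each gets rank 10.
Ranks ≤ 10: {1, 2, 3, 4, 5, 6, 7, 8, 9, 10, 10} → 11 values.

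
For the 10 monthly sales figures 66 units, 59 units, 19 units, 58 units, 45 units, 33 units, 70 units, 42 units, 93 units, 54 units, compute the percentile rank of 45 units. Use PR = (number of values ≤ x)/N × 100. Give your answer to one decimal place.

N = 10.
Strictly below 45: 3. Equal to 45: 1.
PR = 4/10 × 100 = 40.0

40.0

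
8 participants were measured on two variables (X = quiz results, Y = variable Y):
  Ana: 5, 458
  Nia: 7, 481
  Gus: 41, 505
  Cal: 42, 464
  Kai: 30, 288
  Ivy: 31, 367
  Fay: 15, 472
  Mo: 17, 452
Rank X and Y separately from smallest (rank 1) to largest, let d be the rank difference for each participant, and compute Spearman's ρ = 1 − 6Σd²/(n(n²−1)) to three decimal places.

Ranks of variable 1: 1, 2, 7, 8, 5, 6, 3, 4
Ranks of variable 2: 4, 7, 8, 5, 1, 2, 6, 3
d = r₁ − r₂: -3, -5, -1, 3, 4, 4, -3, 1
d²: 9, 25, 1, 9, 16, 16, 9, 1; Σd² = 86
ρ = 1 − 6·86/(8·63) = 1 − 516/504 = -0.024

-0.024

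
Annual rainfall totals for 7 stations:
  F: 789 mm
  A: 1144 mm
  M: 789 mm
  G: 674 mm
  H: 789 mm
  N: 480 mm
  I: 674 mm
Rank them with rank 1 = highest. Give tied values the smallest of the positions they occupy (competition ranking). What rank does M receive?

Sorted (descending): 1144, 789, 789, 789, 674, 674, 480
The 3 values of 789 occupy positions 2–4 → each gets rank 2.
The 2 values of 674 occupy positions 5–6 → each gets rank 5.
M has value 789 mm → rank 2.

2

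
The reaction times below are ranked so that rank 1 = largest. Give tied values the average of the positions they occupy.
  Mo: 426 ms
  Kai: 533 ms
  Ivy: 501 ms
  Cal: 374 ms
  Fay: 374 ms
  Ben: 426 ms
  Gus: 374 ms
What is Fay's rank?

Sorted (descending): 533, 501, 426, 426, 374, 374, 374
The 2 values of 426 occupy positions 3–4 → average rank (3+4)/2 = 3.5.
The 3 values of 374 occupy positions 5–7 → average rank 6.
Fay has value 374 ms → rank 6.

6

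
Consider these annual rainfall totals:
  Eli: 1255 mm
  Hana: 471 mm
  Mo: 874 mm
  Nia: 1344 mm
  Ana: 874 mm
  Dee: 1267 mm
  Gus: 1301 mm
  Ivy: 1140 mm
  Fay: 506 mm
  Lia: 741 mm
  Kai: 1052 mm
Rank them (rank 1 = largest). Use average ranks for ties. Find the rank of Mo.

Sorted (descending): 1344, 1301, 1267, 1255, 1140, 1052, 874, 874, 741, 506, 471
The 2 values of 874 occupy positions 7–8 → average rank (7+8)/2 = 7.5.
Mo has value 874 mm → rank 7.5.

7.5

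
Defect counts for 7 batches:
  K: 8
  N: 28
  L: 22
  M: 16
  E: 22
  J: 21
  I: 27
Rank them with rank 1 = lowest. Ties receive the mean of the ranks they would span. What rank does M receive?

2

Sorted (ascending): 8, 16, 21, 22, 22, 27, 28
The 2 values of 22 occupy positions 4–5 → average rank (4+5)/2 = 4.5.
M has value 16 → rank 2.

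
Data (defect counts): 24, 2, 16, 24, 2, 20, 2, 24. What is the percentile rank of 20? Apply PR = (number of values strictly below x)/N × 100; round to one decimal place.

50.0

N = 8.
Strictly below 20: 4. Equal to 20: 1.
PR = 4/8 × 100 = 50.0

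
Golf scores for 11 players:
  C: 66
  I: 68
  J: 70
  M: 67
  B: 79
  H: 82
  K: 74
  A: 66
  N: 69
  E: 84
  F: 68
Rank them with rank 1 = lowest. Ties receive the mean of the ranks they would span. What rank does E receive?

Sorted (ascending): 66, 66, 67, 68, 68, 69, 70, 74, 79, 82, 84
The 2 values of 66 occupy positions 1–2 → average rank (1+2)/2 = 1.5.
The 2 values of 68 occupy positions 4–5 → average rank (4+5)/2 = 4.5.
E has value 84 → rank 11.

11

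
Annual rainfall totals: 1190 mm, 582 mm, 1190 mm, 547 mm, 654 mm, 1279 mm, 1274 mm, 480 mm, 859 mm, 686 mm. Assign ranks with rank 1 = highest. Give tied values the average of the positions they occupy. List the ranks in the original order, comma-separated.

Sorted (descending): 1279, 1274, 1190, 1190, 859, 686, 654, 582, 547, 480
The 2 values of 1190 occupy positions 3–4 → average rank (3+4)/2 = 3.5.

3.5, 8, 3.5, 9, 7, 1, 2, 10, 5, 6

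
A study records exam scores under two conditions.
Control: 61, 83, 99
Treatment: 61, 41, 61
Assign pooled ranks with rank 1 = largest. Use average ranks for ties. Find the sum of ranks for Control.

7

Sorted (descending): 99, 83, 61, 61, 61, 41
The 3 values of 61 occupy positions 3–5 → average rank 4.
Control values → pooled ranks: 61→4, 83→2, 99→1
Rank sum = 4 + 2 + 1 = 7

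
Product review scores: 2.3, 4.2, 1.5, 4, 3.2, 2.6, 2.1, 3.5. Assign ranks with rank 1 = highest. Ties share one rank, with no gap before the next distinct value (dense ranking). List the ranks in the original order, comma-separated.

6, 1, 8, 2, 4, 5, 7, 3

Sorted (descending): 4.2, 4, 3.5, 3.2, 2.6, 2.3, 2.1, 1.5
No ties — each value takes its position as its rank.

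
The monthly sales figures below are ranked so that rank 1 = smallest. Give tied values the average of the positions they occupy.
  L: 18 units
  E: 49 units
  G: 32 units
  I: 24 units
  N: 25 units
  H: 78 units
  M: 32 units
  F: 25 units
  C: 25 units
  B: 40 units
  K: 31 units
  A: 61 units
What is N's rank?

4

Sorted (ascending): 18, 24, 25, 25, 25, 31, 32, 32, 40, 49, 61, 78
The 3 values of 25 occupy positions 3–5 → average rank 4.
The 2 values of 32 occupy positions 7–8 → average rank (7+8)/2 = 7.5.
N has value 25 units → rank 4.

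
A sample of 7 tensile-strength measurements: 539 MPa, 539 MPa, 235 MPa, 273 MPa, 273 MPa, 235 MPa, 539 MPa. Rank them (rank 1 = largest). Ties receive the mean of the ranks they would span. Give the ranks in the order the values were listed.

2, 2, 6.5, 4.5, 4.5, 6.5, 2

Sorted (descending): 539, 539, 539, 273, 273, 235, 235
The 3 values of 539 occupy positions 1–3 → average rank 2.
The 2 values of 273 occupy positions 4–5 → average rank (4+5)/2 = 4.5.
The 2 values of 235 occupy positions 6–7 → average rank (6+7)/2 = 6.5.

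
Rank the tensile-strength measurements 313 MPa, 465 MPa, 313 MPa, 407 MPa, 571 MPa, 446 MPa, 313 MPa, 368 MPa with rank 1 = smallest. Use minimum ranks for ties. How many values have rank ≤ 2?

3

Sorted (ascending): 313, 313, 313, 368, 407, 446, 465, 571
The 3 values of 313 occupy positions 1–3 → each gets rank 1.
Ranks ≤ 2: {1, 1, 1} → 3 values.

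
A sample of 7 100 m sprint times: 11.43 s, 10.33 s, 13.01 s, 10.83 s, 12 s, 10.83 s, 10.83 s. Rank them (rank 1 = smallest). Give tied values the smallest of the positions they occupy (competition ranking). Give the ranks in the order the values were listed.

Sorted (ascending): 10.33, 10.83, 10.83, 10.83, 11.43, 12, 13.01
The 3 values of 10.83 occupy positions 2–4 → each gets rank 2.

5, 1, 7, 2, 6, 2, 2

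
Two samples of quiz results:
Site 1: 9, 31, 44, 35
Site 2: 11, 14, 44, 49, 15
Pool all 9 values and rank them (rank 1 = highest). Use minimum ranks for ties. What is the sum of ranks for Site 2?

24

Sorted (descending): 49, 44, 44, 35, 31, 15, 14, 11, 9
The 2 values of 44 occupy positions 2–3 → each gets rank 2.
Site 2 values → pooled ranks: 11→8, 14→7, 44→2, 49→1, 15→6
Rank sum = 8 + 7 + 2 + 1 + 6 = 24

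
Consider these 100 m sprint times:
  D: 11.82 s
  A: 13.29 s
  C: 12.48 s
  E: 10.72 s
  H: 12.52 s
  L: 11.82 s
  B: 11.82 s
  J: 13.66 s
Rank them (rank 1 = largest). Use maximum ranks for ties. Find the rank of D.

7

Sorted (descending): 13.66, 13.29, 12.52, 12.48, 11.82, 11.82, 11.82, 10.72
The 3 values of 11.82 occupy positions 5–7 → each gets rank 7.
D has value 11.82 s → rank 7.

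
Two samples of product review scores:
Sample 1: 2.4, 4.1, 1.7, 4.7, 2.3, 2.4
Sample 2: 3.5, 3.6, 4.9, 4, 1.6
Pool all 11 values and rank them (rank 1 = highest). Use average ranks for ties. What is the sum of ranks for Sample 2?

Sorted (descending): 4.9, 4.7, 4.1, 4, 3.6, 3.5, 2.4, 2.4, 2.3, 1.7, 1.6
The 2 values of 2.4 occupy positions 7–8 → average rank (7+8)/2 = 7.5.
Sample 2 values → pooled ranks: 3.5→6, 3.6→5, 4.9→1, 4→4, 1.6→11
Rank sum = 6 + 5 + 1 + 4 + 11 = 27

27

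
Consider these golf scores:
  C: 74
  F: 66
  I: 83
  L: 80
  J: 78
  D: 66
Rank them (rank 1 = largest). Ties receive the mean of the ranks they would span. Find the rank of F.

Sorted (descending): 83, 80, 78, 74, 66, 66
The 2 values of 66 occupy positions 5–6 → average rank (5+6)/2 = 5.5.
F has value 66 → rank 5.5.

5.5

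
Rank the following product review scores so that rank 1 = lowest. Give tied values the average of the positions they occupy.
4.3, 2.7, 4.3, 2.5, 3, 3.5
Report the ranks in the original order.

Sorted (ascending): 2.5, 2.7, 3, 3.5, 4.3, 4.3
The 2 values of 4.3 occupy positions 5–6 → average rank (5+6)/2 = 5.5.

5.5, 2, 5.5, 1, 3, 4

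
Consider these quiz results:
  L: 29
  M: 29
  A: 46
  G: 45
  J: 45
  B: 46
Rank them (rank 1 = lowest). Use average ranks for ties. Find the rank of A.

Sorted (ascending): 29, 29, 45, 45, 46, 46
The 2 values of 29 occupy positions 1–2 → average rank (1+2)/2 = 1.5.
The 2 values of 45 occupy positions 3–4 → average rank (3+4)/2 = 3.5.
The 2 values of 46 occupy positions 5–6 → average rank (5+6)/2 = 5.5.
A has value 46 → rank 5.5.

5.5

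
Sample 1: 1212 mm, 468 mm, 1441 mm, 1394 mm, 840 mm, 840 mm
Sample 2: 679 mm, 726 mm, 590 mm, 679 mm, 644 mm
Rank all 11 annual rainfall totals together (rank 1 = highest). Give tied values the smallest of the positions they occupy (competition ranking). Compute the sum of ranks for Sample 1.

25

Sorted (descending): 1441, 1394, 1212, 840, 840, 726, 679, 679, 644, 590, 468
The 2 values of 840 occupy positions 4–5 → each gets rank 4.
The 2 values of 679 occupy positions 7–8 → each gets rank 7.
Sample 1 values → pooled ranks: 1212→3, 468→11, 1441→1, 1394→2, 840→4, 840→4
Rank sum = 3 + 11 + 1 + 2 + 4 + 4 = 25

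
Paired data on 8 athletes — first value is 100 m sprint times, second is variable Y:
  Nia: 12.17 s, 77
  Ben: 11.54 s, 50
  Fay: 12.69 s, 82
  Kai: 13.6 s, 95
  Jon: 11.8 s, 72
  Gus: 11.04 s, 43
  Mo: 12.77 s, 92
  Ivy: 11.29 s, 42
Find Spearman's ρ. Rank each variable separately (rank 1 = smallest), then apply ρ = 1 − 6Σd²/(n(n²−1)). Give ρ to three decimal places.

0.976

Ranks of variable 1: 5, 3, 6, 8, 4, 1, 7, 2
Ranks of variable 2: 5, 3, 6, 8, 4, 2, 7, 1
d = r₁ − r₂: 0, 0, 0, 0, 0, -1, 0, 1
d²: 0, 0, 0, 0, 0, 1, 0, 1; Σd² = 2
ρ = 1 − 6·2/(8·63) = 1 − 12/504 = 0.976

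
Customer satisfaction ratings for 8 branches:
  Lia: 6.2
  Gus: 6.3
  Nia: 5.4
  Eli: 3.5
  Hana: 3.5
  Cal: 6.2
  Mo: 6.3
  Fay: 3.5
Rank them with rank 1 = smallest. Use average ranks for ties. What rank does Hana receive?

Sorted (ascending): 3.5, 3.5, 3.5, 5.4, 6.2, 6.2, 6.3, 6.3
The 3 values of 3.5 occupy positions 1–3 → average rank 2.
The 2 values of 6.2 occupy positions 5–6 → average rank (5+6)/2 = 5.5.
The 2 values of 6.3 occupy positions 7–8 → average rank (7+8)/2 = 7.5.
Hana has value 3.5 → rank 2.

2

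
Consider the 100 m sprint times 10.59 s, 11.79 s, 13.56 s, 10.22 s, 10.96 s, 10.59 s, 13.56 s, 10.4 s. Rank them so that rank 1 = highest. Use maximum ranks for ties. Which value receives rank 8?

10.22

Sorted (descending): 13.56, 13.56, 11.79, 10.96, 10.59, 10.59, 10.4, 10.22
The 2 values of 13.56 occupy positions 1–2 → each gets rank 2.
The 2 values of 10.59 occupy positions 5–6 → each gets rank 6.
Rank 8 → value 10.22.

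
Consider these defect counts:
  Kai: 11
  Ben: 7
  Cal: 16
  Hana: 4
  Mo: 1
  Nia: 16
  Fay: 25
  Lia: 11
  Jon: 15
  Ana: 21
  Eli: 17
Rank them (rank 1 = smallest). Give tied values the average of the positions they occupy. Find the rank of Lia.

Sorted (ascending): 1, 4, 7, 11, 11, 15, 16, 16, 17, 21, 25
The 2 values of 11 occupy positions 4–5 → average rank (4+5)/2 = 4.5.
The 2 values of 16 occupy positions 7–8 → average rank (7+8)/2 = 7.5.
Lia has value 11 → rank 4.5.

4.5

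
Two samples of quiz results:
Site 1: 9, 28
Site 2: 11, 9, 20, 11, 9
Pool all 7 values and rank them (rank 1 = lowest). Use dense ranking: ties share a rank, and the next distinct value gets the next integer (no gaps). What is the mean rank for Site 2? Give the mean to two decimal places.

1.80

Sorted (ascending): 9, 9, 9, 11, 11, 20, 28
The 3 values of 9 share dense rank 1.
The 2 values of 11 share dense rank 2.
Remaining distinct values take the next consecutive integers.
Site 2 values → pooled ranks: 11→2, 9→1, 20→3, 11→2, 9→1
Mean rank = (2 + 1 + 3 + 2 + 1) / 5 = 1.80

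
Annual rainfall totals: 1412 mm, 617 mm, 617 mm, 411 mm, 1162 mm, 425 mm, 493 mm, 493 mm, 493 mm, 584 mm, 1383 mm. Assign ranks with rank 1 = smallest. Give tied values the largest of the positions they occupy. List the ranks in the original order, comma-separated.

Sorted (ascending): 411, 425, 493, 493, 493, 584, 617, 617, 1162, 1383, 1412
The 3 values of 493 occupy positions 3–5 → each gets rank 5.
The 2 values of 617 occupy positions 7–8 → each gets rank 8.

11, 8, 8, 1, 9, 2, 5, 5, 5, 6, 10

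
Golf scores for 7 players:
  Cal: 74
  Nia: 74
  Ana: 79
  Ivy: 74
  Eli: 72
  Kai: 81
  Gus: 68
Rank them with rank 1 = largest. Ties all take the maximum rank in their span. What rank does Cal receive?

5

Sorted (descending): 81, 79, 74, 74, 74, 72, 68
The 3 values of 74 occupy positions 3–5 → each gets rank 5.
Cal has value 74 → rank 5.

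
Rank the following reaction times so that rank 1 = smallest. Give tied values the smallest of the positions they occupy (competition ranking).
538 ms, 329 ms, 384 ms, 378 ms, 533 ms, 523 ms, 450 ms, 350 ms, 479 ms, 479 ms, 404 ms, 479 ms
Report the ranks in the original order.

Sorted (ascending): 329, 350, 378, 384, 404, 450, 479, 479, 479, 523, 533, 538
The 3 values of 479 occupy positions 7–9 → each gets rank 7.

12, 1, 4, 3, 11, 10, 6, 2, 7, 7, 5, 7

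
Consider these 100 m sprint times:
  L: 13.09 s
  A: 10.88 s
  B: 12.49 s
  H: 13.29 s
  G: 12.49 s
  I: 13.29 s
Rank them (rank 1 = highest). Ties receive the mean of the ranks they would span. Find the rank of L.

Sorted (descending): 13.29, 13.29, 13.09, 12.49, 12.49, 10.88
The 2 values of 13.29 occupy positions 1–2 → average rank (1+2)/2 = 1.5.
The 2 values of 12.49 occupy positions 4–5 → average rank (4+5)/2 = 4.5.
L has value 13.09 s → rank 3.

3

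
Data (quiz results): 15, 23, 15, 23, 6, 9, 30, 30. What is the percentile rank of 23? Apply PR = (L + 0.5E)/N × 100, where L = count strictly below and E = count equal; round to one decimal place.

N = 8.
Strictly below 23: 4. Equal to 23: 2.
PR = (4 + 0.5·2)/8 × 100 = 62.5

62.5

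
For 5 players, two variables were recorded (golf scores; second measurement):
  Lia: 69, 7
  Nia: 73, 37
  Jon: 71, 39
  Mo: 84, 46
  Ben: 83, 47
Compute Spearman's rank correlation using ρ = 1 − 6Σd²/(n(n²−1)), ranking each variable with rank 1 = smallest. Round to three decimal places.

Ranks of variable 1: 1, 3, 2, 5, 4
Ranks of variable 2: 1, 2, 3, 4, 5
d = r₁ − r₂: 0, 1, -1, 1, -1
d²: 0, 1, 1, 1, 1; Σd² = 4
ρ = 1 − 6·4/(5·24) = 1 − 24/120 = 0.800

0.800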